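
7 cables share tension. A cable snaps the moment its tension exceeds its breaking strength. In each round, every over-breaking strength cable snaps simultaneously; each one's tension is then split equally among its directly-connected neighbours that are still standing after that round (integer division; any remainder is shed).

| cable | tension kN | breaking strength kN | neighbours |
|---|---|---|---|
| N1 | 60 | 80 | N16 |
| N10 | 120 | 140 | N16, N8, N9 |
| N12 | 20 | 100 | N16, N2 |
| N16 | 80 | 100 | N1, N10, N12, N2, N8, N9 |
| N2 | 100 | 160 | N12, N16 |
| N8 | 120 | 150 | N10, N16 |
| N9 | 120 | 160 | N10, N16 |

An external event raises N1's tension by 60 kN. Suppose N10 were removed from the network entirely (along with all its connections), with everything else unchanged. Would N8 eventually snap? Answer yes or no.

yes

With N10 removed:
Round 1 — N1 at 120 > 80. N1 snaps.
  N1 sheds 120 kN to N16: 120 each.
    N16: 80+120 = 200 > 100
Round 2 — N16 snaps.
  N16 sheds 200 kN to N12, N2, N8, N9: 50 each.
    N12: 20+50 = 70 ≤ 100
    N2: 100+50 = 150 ≤ 160
    N8: 120+50 = 170 > 150
    N9: 120+50 = 170 > 160
Round 3 — N8, N9 snap.
  N8 sheds 170 kN: no online neighbours, lost.
  N9 sheds 170 kN: no online neighbours, lost.
No further breaks.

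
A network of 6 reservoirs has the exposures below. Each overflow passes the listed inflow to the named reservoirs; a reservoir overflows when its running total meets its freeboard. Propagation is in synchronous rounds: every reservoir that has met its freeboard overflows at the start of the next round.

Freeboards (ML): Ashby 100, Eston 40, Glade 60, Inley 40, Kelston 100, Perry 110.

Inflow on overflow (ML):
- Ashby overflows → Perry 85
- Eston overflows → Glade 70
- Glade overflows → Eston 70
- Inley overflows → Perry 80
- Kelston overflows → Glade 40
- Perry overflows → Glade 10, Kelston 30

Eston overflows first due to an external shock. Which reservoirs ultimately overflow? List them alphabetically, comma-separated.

Round 1 — Eston overflows (initial).
  Glade: +70 → 70 ≥ 60
Round 2 — Glade overflows.
No further overflows.

Eston, Glade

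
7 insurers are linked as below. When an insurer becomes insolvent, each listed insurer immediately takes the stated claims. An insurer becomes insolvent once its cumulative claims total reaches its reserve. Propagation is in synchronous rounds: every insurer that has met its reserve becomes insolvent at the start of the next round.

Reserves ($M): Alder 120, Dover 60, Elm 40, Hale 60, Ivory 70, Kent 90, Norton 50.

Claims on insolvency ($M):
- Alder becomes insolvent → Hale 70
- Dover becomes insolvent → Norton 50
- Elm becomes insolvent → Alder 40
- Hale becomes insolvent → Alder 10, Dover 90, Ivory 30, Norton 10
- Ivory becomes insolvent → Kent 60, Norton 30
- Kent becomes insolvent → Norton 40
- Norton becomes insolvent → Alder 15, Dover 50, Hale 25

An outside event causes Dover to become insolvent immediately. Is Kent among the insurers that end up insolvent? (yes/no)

Round 1 — Dover becomes insolvent (initial).
  Norton: +50 → 50 ≥ 50
Round 2 — Norton becomes insolvent.
  Alder: +15 → 15 < 120
  Hale: +25 → 25 < 60
No further insolvencies.

no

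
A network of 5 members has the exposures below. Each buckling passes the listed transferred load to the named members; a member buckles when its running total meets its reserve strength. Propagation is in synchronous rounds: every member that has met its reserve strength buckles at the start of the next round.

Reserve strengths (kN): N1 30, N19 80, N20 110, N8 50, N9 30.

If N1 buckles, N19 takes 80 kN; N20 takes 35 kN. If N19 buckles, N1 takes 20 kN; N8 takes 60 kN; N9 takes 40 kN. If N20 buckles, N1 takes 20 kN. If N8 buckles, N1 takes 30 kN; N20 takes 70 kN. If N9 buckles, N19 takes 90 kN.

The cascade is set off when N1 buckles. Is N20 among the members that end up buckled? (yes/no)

no

Round 1 — N1 buckles (initial).
  N19: +80 → 80 ≥ 80
  N20: +35 → 35 < 110
Round 2 — N19 buckles.
  N8: +60 → 60 ≥ 50
  N9: +40 → 40 ≥ 30
Round 3 — N8, N9 buckle.
  N20: +70 → 105 < 110
No further bucklings.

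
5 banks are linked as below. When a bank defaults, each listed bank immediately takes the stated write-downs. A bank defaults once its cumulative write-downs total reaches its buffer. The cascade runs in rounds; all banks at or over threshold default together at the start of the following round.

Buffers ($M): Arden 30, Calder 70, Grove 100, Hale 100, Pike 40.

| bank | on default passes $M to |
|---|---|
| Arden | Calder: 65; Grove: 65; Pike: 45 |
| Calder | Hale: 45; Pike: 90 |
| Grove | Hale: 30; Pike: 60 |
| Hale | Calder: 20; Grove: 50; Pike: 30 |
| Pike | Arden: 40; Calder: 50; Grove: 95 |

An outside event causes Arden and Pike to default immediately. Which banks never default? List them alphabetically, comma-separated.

Round 1 — Arden, Pike default (initial).
  Calder: +65+50 → 115 ≥ 70
  Grove: +65+95 → 160 ≥ 100
Round 2 — Calder, Grove default.
  Hale: +45+30 → 75 < 100
No further defaults.

Hale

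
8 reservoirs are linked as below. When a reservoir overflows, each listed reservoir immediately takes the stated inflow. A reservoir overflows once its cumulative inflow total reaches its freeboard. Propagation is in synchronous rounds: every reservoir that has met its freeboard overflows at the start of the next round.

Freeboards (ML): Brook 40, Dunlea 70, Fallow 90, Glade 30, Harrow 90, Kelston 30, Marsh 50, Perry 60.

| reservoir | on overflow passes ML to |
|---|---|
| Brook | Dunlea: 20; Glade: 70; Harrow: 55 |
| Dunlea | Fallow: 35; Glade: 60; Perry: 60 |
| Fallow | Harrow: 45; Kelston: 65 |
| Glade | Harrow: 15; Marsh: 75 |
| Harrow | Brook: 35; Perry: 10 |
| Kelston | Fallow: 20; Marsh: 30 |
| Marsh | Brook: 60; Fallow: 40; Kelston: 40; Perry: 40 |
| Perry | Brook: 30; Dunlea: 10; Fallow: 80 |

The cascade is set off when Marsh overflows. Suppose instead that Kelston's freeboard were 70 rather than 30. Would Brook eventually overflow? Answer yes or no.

yes

With Kelston's freeboard at 70:
Round 1 — Marsh overflows (initial).
  Brook: +60 → 60 ≥ 40
  Fallow: +40 → 40 < 90
  Kelston: +40 → 40 < 70
  Perry: +40 → 40 < 60
Round 2 — Brook overflows.
  Dunlea: +20 → 20 < 70
  Glade: +70 → 70 ≥ 30
  Harrow: +55 → 55 < 90
Round 3 — Glade overflows.
  Harrow: +15 → 70 < 90
No further overflows.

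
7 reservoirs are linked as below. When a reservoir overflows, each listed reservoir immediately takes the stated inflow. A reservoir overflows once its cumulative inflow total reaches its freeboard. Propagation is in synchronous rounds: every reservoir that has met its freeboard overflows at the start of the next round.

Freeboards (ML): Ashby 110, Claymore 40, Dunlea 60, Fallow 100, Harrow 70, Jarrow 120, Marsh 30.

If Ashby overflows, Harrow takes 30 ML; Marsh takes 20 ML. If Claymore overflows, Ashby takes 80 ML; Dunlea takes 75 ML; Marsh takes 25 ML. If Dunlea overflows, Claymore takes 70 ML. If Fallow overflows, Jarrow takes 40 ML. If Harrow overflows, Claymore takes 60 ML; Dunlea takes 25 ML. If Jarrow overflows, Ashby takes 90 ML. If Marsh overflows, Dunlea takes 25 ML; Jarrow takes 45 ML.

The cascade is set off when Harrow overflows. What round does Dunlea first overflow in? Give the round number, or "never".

Round 1 — Harrow overflows (initial).
  Claymore: +60 → 60 ≥ 40
  Dunlea: +25 → 25 < 60
Round 2 — Claymore overflows.
  Ashby: +80 → 80 < 110
  Dunlea: +75 → 100 ≥ 60
  Marsh: +25 → 25 < 30
Round 3 — Dunlea overflows.
No further overflows.

3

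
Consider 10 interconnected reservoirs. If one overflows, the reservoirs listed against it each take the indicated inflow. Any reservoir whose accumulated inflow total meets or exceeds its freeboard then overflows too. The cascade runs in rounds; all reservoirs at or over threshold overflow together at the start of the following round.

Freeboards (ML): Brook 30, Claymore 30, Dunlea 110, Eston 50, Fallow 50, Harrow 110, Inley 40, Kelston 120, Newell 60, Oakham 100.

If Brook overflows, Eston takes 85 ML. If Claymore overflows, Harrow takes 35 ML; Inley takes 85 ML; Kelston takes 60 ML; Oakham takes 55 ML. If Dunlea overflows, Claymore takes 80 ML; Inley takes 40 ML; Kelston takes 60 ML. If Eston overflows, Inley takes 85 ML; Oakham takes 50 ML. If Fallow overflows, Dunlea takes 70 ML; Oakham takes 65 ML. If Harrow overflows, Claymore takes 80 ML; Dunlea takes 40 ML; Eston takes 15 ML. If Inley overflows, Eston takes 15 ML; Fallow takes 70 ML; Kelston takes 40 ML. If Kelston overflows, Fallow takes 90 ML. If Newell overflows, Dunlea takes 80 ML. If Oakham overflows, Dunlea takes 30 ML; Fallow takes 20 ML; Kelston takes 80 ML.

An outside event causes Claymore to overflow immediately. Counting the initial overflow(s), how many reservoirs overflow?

Round 1 — Claymore overflows (initial).
  Harrow: +35 → 35 < 110
  Inley: +85 → 85 ≥ 40
  Kelston: +60 → 60 < 120
  Oakham: +55 → 55 < 100
Round 2 — Inley overflows.
  Eston: +15 → 15 < 50
  Fallow: +70 → 70 ≥ 50
  Kelston: +40 → 100 < 120
Round 3 — Fallow overflows.
  Dunlea: +70 → 70 < 110
  Oakham: +65 → 120 ≥ 100
Round 4 — Oakham overflows.
  Dunlea: +30 → 100 < 110
  Kelston: +80 → 180 ≥ 120
Round 5 — Kelston overflows.
No further overflows.

5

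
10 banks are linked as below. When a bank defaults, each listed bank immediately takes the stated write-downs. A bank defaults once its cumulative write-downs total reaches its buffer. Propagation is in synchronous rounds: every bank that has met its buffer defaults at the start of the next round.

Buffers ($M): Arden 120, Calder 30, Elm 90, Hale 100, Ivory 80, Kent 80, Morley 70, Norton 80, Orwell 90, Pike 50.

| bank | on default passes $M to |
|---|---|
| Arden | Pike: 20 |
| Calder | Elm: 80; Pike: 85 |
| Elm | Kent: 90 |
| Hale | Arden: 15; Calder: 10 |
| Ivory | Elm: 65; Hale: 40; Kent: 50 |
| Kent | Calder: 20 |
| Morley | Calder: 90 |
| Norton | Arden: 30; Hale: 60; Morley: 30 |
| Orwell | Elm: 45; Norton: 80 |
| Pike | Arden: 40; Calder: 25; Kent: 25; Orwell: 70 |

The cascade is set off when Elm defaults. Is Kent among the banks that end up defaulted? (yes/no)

Round 1 — Elm defaults (initial).
  Kent: +90 → 90 ≥ 80
Round 2 — Kent defaults.
  Calder: +20 → 20 < 30
No further defaults.

yes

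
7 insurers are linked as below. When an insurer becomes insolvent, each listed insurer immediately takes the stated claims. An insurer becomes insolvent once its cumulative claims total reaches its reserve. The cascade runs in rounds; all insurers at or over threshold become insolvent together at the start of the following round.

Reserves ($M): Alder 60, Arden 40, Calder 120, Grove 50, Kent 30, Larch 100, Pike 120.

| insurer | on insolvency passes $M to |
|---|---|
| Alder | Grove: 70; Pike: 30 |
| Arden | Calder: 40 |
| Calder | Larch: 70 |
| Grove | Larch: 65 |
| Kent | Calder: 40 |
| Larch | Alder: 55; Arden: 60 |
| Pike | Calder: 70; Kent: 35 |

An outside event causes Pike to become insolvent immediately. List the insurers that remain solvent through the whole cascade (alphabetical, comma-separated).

Alder, Arden, Calder, Grove, Larch

Round 1 — Pike becomes insolvent (initial).
  Calder: +70 → 70 < 120
  Kent: +35 → 35 ≥ 30
Round 2 — Kent becomes insolvent.
  Calder: +40 → 110 < 120
No further insolvencies.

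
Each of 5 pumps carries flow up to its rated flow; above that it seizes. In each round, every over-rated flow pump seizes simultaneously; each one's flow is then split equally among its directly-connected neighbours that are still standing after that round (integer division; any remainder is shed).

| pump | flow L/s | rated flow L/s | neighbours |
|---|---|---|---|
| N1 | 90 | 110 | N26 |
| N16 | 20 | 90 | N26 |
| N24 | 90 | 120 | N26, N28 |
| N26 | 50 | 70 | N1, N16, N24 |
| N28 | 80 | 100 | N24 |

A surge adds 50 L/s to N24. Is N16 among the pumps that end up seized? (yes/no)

Round 1 — N24 at 140 > 120. N24 seizes.
  N24 sheds 140 L/s to N26, N28: 70 each.
    N26: 50+70 = 120 > 70
    N28: 80+70 = 150 > 100
Round 2 — N26, N28 seize.
  N26 sheds 120 L/s to N1, N16: 60 each.
    N1: 90+60 = 150 > 110
    N16: 20+60 = 80 ≤ 90
  N28 sheds 150 L/s: no online neighbours, lost.
Round 3 — N1 seizes.
  N1 sheds 150 L/s: no online neighbours, lost.
No further seizures.

no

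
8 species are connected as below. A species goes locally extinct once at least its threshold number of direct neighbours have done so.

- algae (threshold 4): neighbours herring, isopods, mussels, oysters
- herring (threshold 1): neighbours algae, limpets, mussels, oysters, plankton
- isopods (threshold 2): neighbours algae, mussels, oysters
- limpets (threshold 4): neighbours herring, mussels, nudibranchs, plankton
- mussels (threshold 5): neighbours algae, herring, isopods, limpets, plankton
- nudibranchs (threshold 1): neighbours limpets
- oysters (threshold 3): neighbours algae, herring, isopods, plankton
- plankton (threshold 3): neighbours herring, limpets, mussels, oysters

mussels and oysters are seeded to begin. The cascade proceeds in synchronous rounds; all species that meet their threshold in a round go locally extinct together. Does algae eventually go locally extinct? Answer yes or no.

Round 1 — mussels, oysters go locally extinct (initial).
Round 2 — checking thresholds:
  algae: 2 of 4 neighbours < 4, not yet.
  herring: 2 of 5 neighbours ≥ 1, goes locally extinct.
  isopods: 2 of 3 neighbours ≥ 2, goes locally extinct.
  limpets: 1 of 4 neighbours < 4, not yet.
  plankton: 2 of 4 neighbours < 3, not yet.
Round 3 — checking thresholds:
  algae: 4 of 4 neighbours ≥ 4, goes locally extinct.
  limpets: 2 of 4 neighbours < 4, not yet.
  plankton: 3 of 4 neighbours ≥ 3, goes locally extinct.
Round 4 — no new extinctions; cascade stops.

yes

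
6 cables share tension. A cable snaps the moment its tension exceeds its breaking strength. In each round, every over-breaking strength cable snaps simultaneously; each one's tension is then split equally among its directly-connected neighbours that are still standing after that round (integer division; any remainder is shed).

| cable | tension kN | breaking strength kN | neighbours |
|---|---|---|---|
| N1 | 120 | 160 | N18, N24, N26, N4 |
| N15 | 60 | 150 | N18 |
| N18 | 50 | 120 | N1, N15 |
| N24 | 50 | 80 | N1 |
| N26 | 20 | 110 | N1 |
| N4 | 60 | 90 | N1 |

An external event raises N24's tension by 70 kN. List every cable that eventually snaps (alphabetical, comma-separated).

Round 1 — N24 at 120 > 80. N24 snaps.
  N24 sheds 120 kN to N1: 120 each.
    N1: 120+120 = 240 > 160
Round 2 — N1 snaps.
  N1 sheds 240 kN to N18, N26, N4: 80 each.
    N18: 50+80 = 130 > 120
    N26: 20+80 = 100 ≤ 110
    N4: 60+80 = 140 > 90
Round 3 — N18, N4 snap.
  N18 sheds 130 kN to N15: 130 each.
    N15: 60+130 = 190 > 150
  N4 sheds 140 kN: no online neighbours, lost.
Round 4 — N15 snaps.
  N15 sheds 190 kN: no online neighbours, lost.
No further breaks.

N1, N15, N18, N24, N4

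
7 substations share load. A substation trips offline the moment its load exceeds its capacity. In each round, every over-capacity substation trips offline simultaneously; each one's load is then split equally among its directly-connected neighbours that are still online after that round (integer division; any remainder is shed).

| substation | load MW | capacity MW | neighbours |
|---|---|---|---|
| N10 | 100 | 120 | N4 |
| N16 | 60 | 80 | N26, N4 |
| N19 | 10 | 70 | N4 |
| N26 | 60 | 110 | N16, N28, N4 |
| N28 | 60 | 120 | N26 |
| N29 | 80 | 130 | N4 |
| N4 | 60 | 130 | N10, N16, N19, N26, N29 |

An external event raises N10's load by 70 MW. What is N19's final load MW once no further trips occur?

Round 1 — N10 at 170 > 120. N10 trips offline.
  N10 sheds 170 MW to N4: 170 each.
    N4: 60+170 = 230 > 130
Round 2 — N4 trips offline.
  N4 sheds 230 MW to N16, N19, N26, N29: 57 each (2 lost).
    N16: 60+57 = 117 > 80
    N19: 10+57 = 67 ≤ 70
    N26: 60+57 = 117 > 110
    N29: 80+57 = 137 > 130
Round 3 — N16, N26, N29 trip offline.
  N16 sheds 117 MW: no online neighbours, lost.
  N26 sheds 117 MW to N28: 117 each.
    N28: 60+117 = 177 > 120
  N29 sheds 137 MW: no online neighbours, lost.
Round 4 — N28 trips offline.
  N28 sheds 177 MW: no online neighbours, lost.
No further trips.

67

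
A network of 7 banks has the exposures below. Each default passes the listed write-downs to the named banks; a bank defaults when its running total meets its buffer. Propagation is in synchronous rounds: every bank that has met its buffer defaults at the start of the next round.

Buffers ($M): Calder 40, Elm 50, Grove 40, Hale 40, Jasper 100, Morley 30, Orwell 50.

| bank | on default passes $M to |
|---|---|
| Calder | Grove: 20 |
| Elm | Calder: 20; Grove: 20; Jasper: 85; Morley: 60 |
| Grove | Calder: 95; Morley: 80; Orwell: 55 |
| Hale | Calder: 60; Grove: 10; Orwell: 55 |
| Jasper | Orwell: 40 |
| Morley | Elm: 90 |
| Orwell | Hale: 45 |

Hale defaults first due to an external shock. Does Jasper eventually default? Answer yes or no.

no

Round 1 — Hale defaults (initial).
  Calder: +60 → 60 ≥ 40
  Grove: +10 → 10 < 40
  Orwell: +55 → 55 ≥ 50
Round 2 — Calder, Orwell default.
  Grove: +20 → 30 < 40
No further defaults.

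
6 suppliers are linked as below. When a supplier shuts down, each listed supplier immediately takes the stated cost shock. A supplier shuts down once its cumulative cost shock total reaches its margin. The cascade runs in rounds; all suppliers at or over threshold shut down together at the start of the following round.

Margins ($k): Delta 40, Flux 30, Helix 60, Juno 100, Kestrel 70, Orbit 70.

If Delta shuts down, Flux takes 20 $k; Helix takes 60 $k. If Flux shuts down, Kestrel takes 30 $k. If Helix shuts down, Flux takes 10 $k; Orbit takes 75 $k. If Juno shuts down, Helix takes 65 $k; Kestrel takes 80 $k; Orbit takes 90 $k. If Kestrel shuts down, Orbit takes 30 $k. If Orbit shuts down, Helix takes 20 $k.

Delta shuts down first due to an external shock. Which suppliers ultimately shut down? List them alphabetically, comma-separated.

Delta, Flux, Helix, Orbit

Round 1 — Delta shuts down (initial).
  Flux: +20 → 20 < 30
  Helix: +60 → 60 ≥ 60
Round 2 — Helix shuts down.
  Flux: +10 → 30 ≥ 30
  Orbit: +75 → 75 ≥ 70
Round 3 — Flux, Orbit shut down.
  Kestrel: +30 → 30 < 70
No further shutdowns.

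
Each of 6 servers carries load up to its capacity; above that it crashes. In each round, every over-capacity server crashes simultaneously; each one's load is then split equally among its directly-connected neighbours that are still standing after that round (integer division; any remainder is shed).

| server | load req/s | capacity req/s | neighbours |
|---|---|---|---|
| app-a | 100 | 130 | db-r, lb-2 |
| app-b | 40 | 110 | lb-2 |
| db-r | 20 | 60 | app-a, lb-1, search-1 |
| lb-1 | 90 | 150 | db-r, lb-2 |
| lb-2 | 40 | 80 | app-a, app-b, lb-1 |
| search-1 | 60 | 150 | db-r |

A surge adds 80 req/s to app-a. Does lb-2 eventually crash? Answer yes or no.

yes

Round 1 — app-a at 180 > 130. app-a crashes.
  app-a sheds 180 req/s to db-r, lb-2: 90 each.
    db-r: 20+90 = 110 > 60
    lb-2: 40+90 = 130 > 80
Round 2 — db-r, lb-2 crash.
  db-r sheds 110 req/s to lb-1, search-1: 55 each.
    lb-1: 90+55 = 145 ≤ 150
    search-1: 60+55 = 115 ≤ 150
  lb-2 sheds 130 req/s to app-b, lb-1: 65 each.
    app-b: 40+65 = 105 ≤ 110
    lb-1: 145+65 = 210 > 150
Round 3 — lb-1 crashes.
  lb-1 sheds 210 req/s: no online neighbours, lost.
No further crashes.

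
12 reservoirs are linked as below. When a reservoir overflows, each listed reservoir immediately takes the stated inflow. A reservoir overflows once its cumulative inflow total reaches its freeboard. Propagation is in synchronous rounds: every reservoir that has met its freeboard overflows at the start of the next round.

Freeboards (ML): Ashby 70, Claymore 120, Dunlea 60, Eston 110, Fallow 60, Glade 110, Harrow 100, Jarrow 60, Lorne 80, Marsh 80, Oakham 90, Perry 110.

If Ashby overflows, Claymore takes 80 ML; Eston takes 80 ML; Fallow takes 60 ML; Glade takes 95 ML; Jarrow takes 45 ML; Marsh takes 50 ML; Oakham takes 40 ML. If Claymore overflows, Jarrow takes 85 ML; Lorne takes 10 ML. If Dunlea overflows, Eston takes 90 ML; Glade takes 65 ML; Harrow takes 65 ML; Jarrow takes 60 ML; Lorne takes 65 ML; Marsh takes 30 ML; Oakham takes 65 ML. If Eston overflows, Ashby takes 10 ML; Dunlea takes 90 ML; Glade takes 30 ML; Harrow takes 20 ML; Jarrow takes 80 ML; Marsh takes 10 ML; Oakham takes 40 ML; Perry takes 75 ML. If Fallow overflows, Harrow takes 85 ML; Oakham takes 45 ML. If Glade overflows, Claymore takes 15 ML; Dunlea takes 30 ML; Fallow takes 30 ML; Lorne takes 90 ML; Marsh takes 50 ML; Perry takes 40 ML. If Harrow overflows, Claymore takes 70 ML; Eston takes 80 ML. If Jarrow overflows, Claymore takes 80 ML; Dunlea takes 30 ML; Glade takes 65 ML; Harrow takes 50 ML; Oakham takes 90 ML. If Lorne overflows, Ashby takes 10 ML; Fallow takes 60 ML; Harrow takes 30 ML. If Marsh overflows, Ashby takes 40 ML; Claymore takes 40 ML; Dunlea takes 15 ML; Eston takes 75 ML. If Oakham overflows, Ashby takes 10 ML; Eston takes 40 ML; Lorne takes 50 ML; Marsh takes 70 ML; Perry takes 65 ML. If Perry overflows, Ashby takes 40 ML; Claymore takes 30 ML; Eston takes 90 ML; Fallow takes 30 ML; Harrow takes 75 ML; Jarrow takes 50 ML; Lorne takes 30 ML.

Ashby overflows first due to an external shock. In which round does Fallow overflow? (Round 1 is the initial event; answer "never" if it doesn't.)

2

Round 1 — Ashby overflows (initial).
  Claymore: +80 → 80 < 120
  Eston: +80 → 80 < 110
  Fallow: +60 → 60 ≥ 60
  Glade: +95 → 95 < 110
  Jarrow: +45 → 45 < 60
  Marsh: +50 → 50 < 80
  Oakham: +40 → 40 < 90
Round 2 — Fallow overflows.
  Harrow: +85 → 85 < 100
  Oakham: +45 → 85 < 90
No further overflows.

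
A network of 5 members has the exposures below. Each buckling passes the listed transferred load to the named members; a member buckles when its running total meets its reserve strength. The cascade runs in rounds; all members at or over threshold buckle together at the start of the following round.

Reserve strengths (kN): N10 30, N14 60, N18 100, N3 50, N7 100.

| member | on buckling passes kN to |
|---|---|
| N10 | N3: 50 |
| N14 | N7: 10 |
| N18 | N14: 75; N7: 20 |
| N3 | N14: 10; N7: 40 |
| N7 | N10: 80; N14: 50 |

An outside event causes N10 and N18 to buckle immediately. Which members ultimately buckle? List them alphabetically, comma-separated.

Round 1 — N10, N18 buckle (initial).
  N14: +75 → 75 ≥ 60
  N3: +50 → 50 ≥ 50
  N7: +20 → 20 < 100
Round 2 — N14, N3 buckle.
  N7: +10+40 → 70 < 100
No further bucklings.

N10, N14, N18, N3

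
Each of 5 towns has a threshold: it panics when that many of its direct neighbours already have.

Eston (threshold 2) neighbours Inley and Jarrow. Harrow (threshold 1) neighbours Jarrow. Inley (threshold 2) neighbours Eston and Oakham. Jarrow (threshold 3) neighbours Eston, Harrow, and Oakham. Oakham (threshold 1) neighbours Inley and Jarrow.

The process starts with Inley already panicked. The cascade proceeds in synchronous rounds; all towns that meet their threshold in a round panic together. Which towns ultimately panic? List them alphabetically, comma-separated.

Round 1 — Inley panics (initial).
Round 2 — checking thresholds:
  Eston: 1 of 2 neighbours < 2, holds.
  Oakham: 1 of 2 neighbours ≥ 1, panics.
Round 3 — no new panics; cascade stops.

Inley, Oakham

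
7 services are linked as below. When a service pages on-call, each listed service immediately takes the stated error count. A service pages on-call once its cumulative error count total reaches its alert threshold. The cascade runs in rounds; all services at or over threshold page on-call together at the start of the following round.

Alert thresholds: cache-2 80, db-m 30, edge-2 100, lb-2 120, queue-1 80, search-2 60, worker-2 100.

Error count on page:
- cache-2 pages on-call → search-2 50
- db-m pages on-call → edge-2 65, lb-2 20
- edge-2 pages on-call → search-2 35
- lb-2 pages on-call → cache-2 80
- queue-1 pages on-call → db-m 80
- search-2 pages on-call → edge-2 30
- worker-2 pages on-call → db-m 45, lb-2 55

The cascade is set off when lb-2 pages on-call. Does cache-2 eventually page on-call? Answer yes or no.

yes

Round 1 — lb-2 pages on-call (initial).
  cache-2: +80 → 80 ≥ 80
Round 2 — cache-2 pages on-call.
  search-2: +50 → 50 < 60
No further pages.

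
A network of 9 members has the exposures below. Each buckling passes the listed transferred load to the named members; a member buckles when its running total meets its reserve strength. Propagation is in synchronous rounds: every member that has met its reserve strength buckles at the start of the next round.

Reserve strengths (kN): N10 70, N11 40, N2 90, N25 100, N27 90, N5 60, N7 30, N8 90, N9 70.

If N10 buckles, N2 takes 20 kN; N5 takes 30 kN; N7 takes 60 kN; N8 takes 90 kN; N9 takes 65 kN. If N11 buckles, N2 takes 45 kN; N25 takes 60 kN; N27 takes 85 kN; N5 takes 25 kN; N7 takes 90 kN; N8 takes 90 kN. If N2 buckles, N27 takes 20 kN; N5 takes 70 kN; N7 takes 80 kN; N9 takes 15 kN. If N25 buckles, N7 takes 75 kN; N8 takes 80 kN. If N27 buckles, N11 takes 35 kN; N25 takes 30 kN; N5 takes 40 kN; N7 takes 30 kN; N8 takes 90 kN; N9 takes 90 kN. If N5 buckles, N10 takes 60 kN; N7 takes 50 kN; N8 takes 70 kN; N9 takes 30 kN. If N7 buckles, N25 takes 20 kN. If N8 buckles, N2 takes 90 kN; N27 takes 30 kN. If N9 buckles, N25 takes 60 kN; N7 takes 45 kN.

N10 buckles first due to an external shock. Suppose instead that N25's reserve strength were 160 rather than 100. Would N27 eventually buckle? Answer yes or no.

With N25's reserve strength at 160:
Round 1 — N10 buckles (initial).
  N2: +20 → 20 < 90
  N5: +30 → 30 < 60
  N7: +60 → 60 ≥ 30
  N8: +90 → 90 ≥ 90
  N9: +65 → 65 < 70
Round 2 — N7, N8 buckle.
  N2: +90 → 110 ≥ 90
  N25: +20 → 20 < 160
  N27: +30 → 30 < 90
Round 3 — N2 buckles.
  N27: +20 → 50 < 90
  N5: +70 → 100 ≥ 60
  N9: +15 → 80 ≥ 70
Round 4 — N5, N9 buckle.
  N25: +60 → 80 < 160
No further bucklings.

no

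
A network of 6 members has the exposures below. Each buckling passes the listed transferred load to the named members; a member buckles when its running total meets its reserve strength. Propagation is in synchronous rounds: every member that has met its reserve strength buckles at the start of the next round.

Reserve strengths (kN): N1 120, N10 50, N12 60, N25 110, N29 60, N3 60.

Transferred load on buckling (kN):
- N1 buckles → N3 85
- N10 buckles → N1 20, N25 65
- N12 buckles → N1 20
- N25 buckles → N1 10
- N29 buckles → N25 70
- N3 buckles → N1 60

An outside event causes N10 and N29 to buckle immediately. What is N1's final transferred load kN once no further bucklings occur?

30

Round 1 — N10, N29 buckle (initial).
  N1: +20 → 20 < 120
  N25: +65+70 → 135 ≥ 110
Round 2 — N25 buckles.
  N1: +10 → 30 < 120
No further bucklings.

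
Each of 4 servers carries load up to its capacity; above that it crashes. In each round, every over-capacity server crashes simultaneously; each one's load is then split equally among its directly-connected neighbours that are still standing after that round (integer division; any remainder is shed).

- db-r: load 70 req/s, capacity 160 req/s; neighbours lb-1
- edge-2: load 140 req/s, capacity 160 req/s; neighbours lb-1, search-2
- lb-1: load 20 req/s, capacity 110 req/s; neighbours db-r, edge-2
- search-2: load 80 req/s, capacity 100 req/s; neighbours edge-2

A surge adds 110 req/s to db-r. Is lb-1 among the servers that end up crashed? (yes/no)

yes

Round 1 — db-r at 180 > 160. db-r crashes.
  db-r sheds 180 req/s to lb-1: 180 each.
    lb-1: 20+180 = 200 > 110
Round 2 — lb-1 crashes.
  lb-1 sheds 200 req/s to edge-2: 200 each.
    edge-2: 140+200 = 340 > 160
Round 3 — edge-2 crashes.
  edge-2 sheds 340 req/s to search-2: 340 each.
    search-2: 80+340 = 420 > 100
Round 4 — search-2 crashes.
  search-2 sheds 420 req/s: no online neighbours, lost.
No further crashes.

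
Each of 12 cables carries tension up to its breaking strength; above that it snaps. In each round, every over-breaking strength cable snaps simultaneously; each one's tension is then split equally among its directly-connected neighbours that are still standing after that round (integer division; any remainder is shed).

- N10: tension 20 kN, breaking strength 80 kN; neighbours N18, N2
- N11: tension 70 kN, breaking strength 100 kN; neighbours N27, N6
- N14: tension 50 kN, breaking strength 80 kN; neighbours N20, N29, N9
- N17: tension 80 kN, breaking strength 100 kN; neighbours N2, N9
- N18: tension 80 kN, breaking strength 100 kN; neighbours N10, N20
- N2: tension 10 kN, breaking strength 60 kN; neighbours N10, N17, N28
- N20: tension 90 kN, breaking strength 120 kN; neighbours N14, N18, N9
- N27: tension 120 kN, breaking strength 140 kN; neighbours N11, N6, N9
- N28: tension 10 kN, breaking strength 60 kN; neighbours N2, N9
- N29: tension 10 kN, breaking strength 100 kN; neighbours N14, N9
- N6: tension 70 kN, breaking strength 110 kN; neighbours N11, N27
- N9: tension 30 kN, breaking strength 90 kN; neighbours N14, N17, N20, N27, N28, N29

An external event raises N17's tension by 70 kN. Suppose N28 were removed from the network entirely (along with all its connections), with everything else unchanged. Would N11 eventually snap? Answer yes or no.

yes

With N28 removed:
Round 1 — N17 at 150 > 100. N17 snaps.
  N17 sheds 150 kN to N2, N9: 75 each.
    N2: 10+75 = 85 > 60
    N9: 30+75 = 105 > 90
Round 2 — N2, N9 snap.
  N2 sheds 85 kN to N10: 85 each.
    N10: 20+85 = 105 > 80
  N9 sheds 105 kN to N14, N20, N27, N29: 26 each (1 lost).
    N14: 50+26 = 76 ≤ 80
    N20: 90+26 = 116 ≤ 120
    N27: 120+26 = 146 > 140
    N29: 10+26 = 36 ≤ 100
Round 3 — N10, N27 snap.
  N10 sheds 105 kN to N18: 105 each.
    N18: 80+105 = 185 > 100
  N27 sheds 146 kN to N11, N6: 73 each.
    N11: 70+73 = 143 > 100
    N6: 70+73 = 143 > 110
Round 4 — N11, N18, N6 snap.
  N11 sheds 143 kN: no online neighbours, lost.
  N18 sheds 185 kN to N20: 185 each.
    N20: 116+185 = 301 > 120
  N6 sheds 143 kN: no online neighbours, lost.
Round 5 — N20 snaps.
  N20 sheds 301 kN to N14: 301 each.
    N14: 76+301 = 377 > 80
Round 6 — N14 snaps.
  N14 sheds 377 kN to N29: 377 each.
    N29: 36+377 = 413 > 100
Round 7 — N29 snaps.
  N29 sheds 413 kN: no online neighbours, lost.
No further breaks.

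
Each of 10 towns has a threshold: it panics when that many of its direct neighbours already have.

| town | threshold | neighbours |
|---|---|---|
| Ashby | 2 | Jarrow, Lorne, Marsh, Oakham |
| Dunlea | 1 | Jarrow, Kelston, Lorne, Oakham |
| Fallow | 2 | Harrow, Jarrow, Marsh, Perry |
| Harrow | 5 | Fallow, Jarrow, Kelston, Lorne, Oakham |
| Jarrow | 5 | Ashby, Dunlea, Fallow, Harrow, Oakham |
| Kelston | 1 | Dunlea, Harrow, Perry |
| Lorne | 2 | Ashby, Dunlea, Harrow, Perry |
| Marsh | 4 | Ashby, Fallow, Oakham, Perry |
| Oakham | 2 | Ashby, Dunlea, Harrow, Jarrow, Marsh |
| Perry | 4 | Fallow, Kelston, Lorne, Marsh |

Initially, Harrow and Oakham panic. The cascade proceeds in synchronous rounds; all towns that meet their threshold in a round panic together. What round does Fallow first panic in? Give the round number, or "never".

Round 1 — Harrow, Oakham panic (initial).
Round 2 — checking thresholds:
  Ashby: 1 of 4 neighbours < 2, not yet.
  Dunlea: 1 of 4 neighbours ≥ 1, panics.
  Fallow: 1 of 4 neighbours < 2, not yet.
  Jarrow: 2 of 5 neighbours < 5, not yet.
  Kelston: 1 of 3 neighbours ≥ 1, panics.
  Lorne: 1 of 4 neighbours < 2, not yet.
  Marsh: 1 of 4 neighbours < 4, not yet.
Round 3 — checking thresholds:
  Ashby: 1 of 4 neighbours < 2, not yet.
  Fallow: 1 of 4 neighbours < 2, not yet.
  Jarrow: 3 of 5 neighbours < 5, not yet.
  Lorne: 2 of 4 neighbours ≥ 2, panics.
  Marsh: 1 of 4 neighbours < 4, not yet.
  Perry: 1 of 4 neighbours < 4, not yet.
Round 4 — checking thresholds:
  Ashby: 2 of 4 neighbours ≥ 2, panics.
  Fallow: 1 of 4 neighbours < 2, not yet.
  Jarrow: 3 of 5 neighbours < 5, not yet.
  Marsh: 1 of 4 neighbours < 4, not yet.
  Perry: 2 of 4 neighbours < 4, not yet.
Round 5 — no new panics; cascade stops.

never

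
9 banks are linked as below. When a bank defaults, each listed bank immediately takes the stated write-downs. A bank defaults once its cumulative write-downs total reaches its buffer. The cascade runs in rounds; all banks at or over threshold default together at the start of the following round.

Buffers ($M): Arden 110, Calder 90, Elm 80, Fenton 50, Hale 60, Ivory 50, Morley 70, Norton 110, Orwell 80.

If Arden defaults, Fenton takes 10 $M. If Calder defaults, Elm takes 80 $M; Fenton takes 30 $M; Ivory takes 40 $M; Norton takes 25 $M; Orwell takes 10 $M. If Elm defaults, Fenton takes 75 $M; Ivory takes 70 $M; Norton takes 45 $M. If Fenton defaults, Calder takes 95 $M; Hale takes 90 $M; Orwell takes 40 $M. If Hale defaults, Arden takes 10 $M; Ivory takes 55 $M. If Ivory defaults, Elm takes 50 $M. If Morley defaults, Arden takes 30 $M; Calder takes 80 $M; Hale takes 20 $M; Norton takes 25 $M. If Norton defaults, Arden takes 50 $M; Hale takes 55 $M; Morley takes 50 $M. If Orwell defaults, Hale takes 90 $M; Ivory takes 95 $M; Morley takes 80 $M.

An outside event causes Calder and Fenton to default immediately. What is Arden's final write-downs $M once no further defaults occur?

10

Round 1 — Calder, Fenton default (initial).
  Elm: +80 → 80 ≥ 80
  Hale: +90 → 90 ≥ 60
  Ivory: +40 → 40 < 50
  Norton: +25 → 25 < 110
  Orwell: +10+40 → 50 < 80
Round 2 — Elm, Hale default.
  Arden: +10 → 10 < 110
  Ivory: +70+55 → 165 ≥ 50
  Norton: +45 → 70 < 110
Round 3 — Ivory defaults.
No further defaults.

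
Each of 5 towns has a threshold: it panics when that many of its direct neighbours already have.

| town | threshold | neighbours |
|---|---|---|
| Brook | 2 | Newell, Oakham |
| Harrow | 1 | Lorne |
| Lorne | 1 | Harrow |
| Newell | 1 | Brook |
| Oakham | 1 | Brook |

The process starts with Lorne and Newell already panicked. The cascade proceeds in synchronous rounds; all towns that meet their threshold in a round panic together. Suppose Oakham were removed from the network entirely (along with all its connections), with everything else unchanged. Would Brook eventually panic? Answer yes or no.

With Oakham removed:
Round 1 — Lorne, Newell panic (initial).
Round 2 — checking thresholds:
  Brook: 1 of 1 neighbours < 2, not yet.
  Harrow: 1 of 1 neighbours ≥ 1, panics.
Round 3 — no new panics; cascade stops.

no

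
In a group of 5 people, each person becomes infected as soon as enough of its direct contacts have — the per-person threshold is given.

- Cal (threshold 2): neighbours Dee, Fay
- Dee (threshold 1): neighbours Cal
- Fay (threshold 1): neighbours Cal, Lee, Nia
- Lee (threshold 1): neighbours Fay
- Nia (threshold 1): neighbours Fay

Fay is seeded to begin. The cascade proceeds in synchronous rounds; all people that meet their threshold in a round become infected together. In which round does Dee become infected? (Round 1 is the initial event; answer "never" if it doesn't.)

Round 1 — Fay becomes infected (initial).
Round 2 — checking thresholds:
  Cal: 1 of 2 neighbours < 2, below threshold.
  Lee: 1 of 1 neighbours ≥ 1, becomes infected.
  Nia: 1 of 1 neighbours ≥ 1, becomes infected.
Round 3 — no new infections; cascade stops.

never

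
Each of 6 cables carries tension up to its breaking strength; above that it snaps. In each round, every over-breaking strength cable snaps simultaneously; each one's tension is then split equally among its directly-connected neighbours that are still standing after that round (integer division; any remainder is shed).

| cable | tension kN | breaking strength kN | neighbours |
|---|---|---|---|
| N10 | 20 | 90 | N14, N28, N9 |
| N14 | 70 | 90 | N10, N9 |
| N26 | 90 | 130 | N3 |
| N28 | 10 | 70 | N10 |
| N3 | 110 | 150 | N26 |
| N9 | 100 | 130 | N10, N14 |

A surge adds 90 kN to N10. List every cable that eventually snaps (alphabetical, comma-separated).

N10, N14, N9

Round 1 — N10 at 110 > 90. N10 snaps.
  N10 sheds 110 kN to N14, N28, N9: 36 each (2 lost).
    N14: 70+36 = 106 > 90
    N28: 10+36 = 46 ≤ 70
    N9: 100+36 = 136 > 130
Round 2 — N14, N9 snap.
  N14 sheds 106 kN: no online neighbours, lost.
  N9 sheds 136 kN: no online neighbours, lost.
No further breaks.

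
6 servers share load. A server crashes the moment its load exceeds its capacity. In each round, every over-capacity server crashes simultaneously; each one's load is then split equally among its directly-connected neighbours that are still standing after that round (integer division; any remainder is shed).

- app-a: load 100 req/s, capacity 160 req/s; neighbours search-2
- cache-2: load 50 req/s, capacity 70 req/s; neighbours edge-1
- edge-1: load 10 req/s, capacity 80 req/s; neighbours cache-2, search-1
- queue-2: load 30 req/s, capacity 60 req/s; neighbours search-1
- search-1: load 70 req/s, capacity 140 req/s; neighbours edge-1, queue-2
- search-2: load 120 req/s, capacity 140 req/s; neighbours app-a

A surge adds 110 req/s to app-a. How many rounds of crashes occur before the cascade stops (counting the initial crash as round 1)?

2

Round 1 — app-a at 210 > 160. app-a crashes.
  app-a sheds 210 req/s to search-2: 210 each.
    search-2: 120+210 = 330 > 140
Round 2 — search-2 crashes.
  search-2 sheds 330 req/s: no online neighbours, lost.
No further crashes.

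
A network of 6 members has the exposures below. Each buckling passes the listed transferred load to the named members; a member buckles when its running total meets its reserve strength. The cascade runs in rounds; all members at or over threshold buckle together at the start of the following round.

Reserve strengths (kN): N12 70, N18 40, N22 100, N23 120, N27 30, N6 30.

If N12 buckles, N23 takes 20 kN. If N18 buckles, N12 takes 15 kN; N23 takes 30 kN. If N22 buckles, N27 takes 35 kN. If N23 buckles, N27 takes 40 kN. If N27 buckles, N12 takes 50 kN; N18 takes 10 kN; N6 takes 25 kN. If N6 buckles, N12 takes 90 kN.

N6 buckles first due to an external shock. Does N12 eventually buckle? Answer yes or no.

Round 1 — N6 buckles (initial).
  N12: +90 → 90 ≥ 70
Round 2 — N12 buckles.
  N23: +20 → 20 < 120
No further bucklings.

yes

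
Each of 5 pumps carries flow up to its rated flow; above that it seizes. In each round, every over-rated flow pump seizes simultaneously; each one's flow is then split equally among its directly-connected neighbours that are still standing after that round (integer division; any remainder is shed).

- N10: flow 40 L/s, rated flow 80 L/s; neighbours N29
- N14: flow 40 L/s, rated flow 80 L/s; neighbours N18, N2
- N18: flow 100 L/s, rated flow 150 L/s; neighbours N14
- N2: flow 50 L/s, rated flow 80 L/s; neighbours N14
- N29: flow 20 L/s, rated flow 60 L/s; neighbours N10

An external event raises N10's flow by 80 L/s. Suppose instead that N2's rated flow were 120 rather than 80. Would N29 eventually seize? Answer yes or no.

With N2's rated flow at 120:
Round 1 — N10 at 120 > 80. N10 seizes.
  N10 sheds 120 L/s to N29: 120 each.
    N29: 20+120 = 140 > 60
Round 2 — N29 seizes.
  N29 sheds 140 L/s: no online neighbours, lost.
No further seizures.

yes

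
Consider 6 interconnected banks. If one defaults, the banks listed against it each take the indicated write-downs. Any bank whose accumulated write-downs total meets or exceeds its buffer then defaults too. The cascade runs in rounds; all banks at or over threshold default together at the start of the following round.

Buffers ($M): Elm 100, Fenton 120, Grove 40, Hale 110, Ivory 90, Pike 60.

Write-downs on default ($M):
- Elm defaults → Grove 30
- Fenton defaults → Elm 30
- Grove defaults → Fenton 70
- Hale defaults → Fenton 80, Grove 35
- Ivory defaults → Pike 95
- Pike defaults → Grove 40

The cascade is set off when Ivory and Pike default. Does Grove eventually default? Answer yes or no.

yes

Round 1 — Ivory, Pike default (initial).
  Grove: +40 → 40 ≥ 40
Round 2 — Grove defaults.
  Fenton: +70 → 70 < 120
No further defaults.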